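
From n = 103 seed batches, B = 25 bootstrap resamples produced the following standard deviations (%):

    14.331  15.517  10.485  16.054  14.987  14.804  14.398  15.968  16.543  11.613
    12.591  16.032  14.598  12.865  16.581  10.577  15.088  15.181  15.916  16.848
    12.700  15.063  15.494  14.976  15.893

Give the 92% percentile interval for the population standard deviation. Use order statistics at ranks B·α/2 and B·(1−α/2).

Sorted replicates: 10.485, 10.577, 11.613, 12.591, 12.700, 12.865, 14.331, 14.398, 14.598, 14.804, 14.976, 14.987, 15.063, 15.088, 15.181, 15.494, 15.517, 15.893, 15.916, 15.968, 16.032, 16.054, 16.543, 16.581, 16.848
α = 0.08; lower rank = 25 × 0.040 = 1; upper rank = 25 × 0.960 = 24.
The 1st smallest replicate is 10.485; the 24th is 16.581.

(10.485, 16.581)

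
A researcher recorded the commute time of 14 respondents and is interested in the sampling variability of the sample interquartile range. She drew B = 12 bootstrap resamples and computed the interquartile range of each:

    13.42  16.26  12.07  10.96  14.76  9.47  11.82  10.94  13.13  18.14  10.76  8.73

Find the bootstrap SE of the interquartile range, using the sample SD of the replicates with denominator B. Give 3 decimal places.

Bootstrap SE is the standard deviation of the 12 replicate interquartile ranges.
Mean of replicates: (13.42 + 16.26 + 12.07 + 10.96 + 14.76 + 9.47 + 11.82 + 10.94 + 13.13 + 18.14 + 10.76 + 8.73) / 12 = 150.4600 / 12 = 12.5383
Sum of squared deviations: (+0.8817)² + (+3.7217)² + (−0.4683)² + (−1.5783)² + (+2.2217)² + (−3.0683)² + (−0.7183)² + (−1.5983)² + (+0.5917)² + (+5.6017)² + (−1.7783)² + (−3.8083)² = 84.1544
Variance = 84.1544 / 12 = 7.0129
SE* = √7.0129

SE* = 2.648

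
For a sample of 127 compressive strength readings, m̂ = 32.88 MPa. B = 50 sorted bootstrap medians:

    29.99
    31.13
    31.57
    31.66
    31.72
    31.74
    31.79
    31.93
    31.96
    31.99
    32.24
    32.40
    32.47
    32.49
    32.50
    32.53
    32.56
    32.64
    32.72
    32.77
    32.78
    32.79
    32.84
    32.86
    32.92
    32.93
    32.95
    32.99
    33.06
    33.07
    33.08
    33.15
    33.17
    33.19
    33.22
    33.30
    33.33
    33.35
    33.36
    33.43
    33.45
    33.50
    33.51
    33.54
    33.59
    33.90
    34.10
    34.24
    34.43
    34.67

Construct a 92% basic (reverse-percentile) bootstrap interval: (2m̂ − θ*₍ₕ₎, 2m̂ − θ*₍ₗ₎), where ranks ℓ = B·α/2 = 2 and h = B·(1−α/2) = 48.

(31.52, 34.63)

Percentile endpoints at ranks 2 and 48: θ*₍2₎ = 31.13, θ*₍48₎ = 34.24.
Basic interval reflects these around m̂:
  lower = 2 × 32.88 − 34.24 = 31.52
  upper = 2 × 32.88 − 31.13 = 34.63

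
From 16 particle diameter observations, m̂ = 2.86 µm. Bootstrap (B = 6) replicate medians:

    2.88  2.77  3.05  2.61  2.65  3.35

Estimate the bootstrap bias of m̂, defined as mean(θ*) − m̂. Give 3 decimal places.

mean(θ*) = (2.88 + 2.77 + 3.05 + 2.61 + 2.65 + 3.35) / 6 = 2.8850
bias = 2.8850 − 2.86

bias = +0.025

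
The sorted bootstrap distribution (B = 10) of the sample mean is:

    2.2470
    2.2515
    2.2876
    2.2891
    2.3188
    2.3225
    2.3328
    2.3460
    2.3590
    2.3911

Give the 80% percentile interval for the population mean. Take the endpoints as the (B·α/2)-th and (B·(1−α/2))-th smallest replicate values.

(2.2470, 2.3590)

α = 0.20; lower rank = 10 × 0.100 = 1; upper rank = 10 × 0.900 = 9.
The 1st smallest replicate is 2.2470; the 9th is 2.3590.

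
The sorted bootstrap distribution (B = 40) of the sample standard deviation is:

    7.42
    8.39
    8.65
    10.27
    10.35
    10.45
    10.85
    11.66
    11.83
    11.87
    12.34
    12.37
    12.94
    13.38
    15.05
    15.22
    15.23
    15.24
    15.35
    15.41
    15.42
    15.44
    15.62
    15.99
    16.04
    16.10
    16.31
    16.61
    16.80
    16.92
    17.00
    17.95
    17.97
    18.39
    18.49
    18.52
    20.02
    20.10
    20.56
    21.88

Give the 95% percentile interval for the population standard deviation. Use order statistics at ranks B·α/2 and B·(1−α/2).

α = 0.05; lower rank = 40 × 0.025 = 1; upper rank = 40 × 0.975 = 39.
The 1st smallest replicate is 7.42; the 39th is 20.56.

(7.42, 20.56)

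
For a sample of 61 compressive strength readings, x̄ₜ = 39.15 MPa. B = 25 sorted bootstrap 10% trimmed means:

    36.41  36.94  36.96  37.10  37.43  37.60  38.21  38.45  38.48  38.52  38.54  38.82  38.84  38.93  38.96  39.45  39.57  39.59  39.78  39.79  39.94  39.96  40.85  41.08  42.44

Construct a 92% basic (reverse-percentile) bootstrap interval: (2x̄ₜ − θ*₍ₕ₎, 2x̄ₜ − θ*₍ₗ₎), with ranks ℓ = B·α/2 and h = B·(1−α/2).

(37.22, 41.89)

Percentile endpoints at ranks 1 and 24: θ*₍1₎ = 36.41, θ*₍24₎ = 41.08.
Basic interval reflects these around x̄ₜ:
  lower = 2 × 39.15 − 41.08 = 37.22
  upper = 2 × 39.15 − 36.41 = 41.89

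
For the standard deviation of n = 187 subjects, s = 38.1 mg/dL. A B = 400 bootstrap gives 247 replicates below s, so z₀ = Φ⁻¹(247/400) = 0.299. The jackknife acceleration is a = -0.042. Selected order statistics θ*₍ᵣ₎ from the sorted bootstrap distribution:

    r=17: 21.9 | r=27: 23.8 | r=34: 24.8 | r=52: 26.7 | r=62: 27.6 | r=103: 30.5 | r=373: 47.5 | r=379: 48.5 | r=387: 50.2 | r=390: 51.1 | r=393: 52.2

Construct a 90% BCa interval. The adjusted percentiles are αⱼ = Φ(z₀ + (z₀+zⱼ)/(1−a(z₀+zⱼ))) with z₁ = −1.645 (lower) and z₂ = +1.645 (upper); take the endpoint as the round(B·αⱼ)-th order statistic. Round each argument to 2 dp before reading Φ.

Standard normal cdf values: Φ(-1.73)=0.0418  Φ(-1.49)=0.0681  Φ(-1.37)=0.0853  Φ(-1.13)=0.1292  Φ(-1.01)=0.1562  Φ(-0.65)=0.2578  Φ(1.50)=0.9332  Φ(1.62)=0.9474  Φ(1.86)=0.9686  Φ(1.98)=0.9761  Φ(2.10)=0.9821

Lower: z₀ + z₁ = 0.299 + (-1.645) = -1.346; 1 − a(z₀+z₁) = 1 − (-0.042)(-1.346) = 0.9435; argument = 0.299 + (-1.346)/0.9435 = -1.1277 → -1.13.
α₁ = Φ(-1.13) = 0.1292; rank = round(400 × 0.1292) = 52; θ*₍52₎ = 26.7.
Upper: z₀ + z₂ = 1.944; 1 − a(z₀+z₂) = 1.0816; argument = 2.0963 → 2.10; α₂ = 0.9821; rank = 393; θ*₍393₎ = 52.2.

(26.7, 52.2)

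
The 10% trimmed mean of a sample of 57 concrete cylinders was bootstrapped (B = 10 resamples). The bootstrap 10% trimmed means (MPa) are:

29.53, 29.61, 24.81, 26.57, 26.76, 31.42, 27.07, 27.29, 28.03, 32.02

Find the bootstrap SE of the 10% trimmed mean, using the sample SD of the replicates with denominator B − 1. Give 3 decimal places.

SE* = 2.284

Bootstrap SE is the standard deviation of the 10 replicate 10% trimmed means.
Mean of replicates: (29.53 + 29.61 + 24.81 + 26.57 + 26.76 + 31.42 + 27.07 + 27.29 + 28.03 + 32.02) / 10 = 283.1100 / 10 = 28.3110
Sum of squared deviations: (+1.2190)² + (+1.2990)² + (−3.5010)² + (−1.7410)² + (−1.5510)² + (+3.1090)² + (−1.2410)² + (−1.0210)² + (−0.2810)² + (+3.7090)² = 46.9511
Variance = 46.9511 / 9 = 5.2168
SE* = √5.2168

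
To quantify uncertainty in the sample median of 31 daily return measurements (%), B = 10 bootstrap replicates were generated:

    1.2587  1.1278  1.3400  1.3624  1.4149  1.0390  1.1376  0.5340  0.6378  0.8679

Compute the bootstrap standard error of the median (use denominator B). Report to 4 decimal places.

Bootstrap SE is the standard deviation of the 10 replicate medians.
Mean of replicates: (1.2587 + 1.1278 + 1.3400 + 1.3624 + 1.4149 + 1.0390 + 1.1376 + 0.5340 + 0.6378 + 0.8679) / 10 = 10.72010 / 10 = 1.07201
Sum of squared deviations: (+0.18669)² + (+0.05579)² + (+0.26799)² + (+0.29039)² + (+0.34289)² + (−0.03301)² + (+0.06559)² + (−0.53801)² + (−0.43421)² + (−0.20411)² = 0.83673
Variance = 0.83673 / 10 = 0.08367
SE* = √0.08367

SE* = 0.2893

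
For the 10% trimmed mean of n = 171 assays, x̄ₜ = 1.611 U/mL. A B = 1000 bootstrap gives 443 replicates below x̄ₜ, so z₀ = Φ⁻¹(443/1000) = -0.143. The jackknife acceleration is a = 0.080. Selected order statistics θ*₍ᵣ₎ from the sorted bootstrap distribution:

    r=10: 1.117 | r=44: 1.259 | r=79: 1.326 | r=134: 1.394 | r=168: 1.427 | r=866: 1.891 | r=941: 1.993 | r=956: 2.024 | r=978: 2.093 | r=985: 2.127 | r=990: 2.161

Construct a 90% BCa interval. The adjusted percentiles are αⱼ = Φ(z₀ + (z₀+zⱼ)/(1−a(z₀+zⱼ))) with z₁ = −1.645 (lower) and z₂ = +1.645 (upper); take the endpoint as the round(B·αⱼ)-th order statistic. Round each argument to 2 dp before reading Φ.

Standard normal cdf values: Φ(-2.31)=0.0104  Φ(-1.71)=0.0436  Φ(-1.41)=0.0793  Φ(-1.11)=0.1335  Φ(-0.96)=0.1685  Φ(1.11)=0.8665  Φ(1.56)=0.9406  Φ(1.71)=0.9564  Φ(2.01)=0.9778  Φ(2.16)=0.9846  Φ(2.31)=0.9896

(1.259, 1.993)

Lower: z₀ + z₁ = -0.143 + (-1.645) = -1.788; 1 − a(z₀+z₁) = 1 − (0.080)(-1.788) = 1.1430; argument = -0.143 + (-1.788)/1.1430 = -1.7072 → -1.71.
α₁ = Φ(-1.71) = 0.0436; rank = round(1000 × 0.0436) = 44; θ*₍44₎ = 1.259.
Upper: z₀ + z₂ = 1.502; 1 − a(z₀+z₂) = 0.8798; argument = 1.5641 → 1.56; α₂ = 0.9406; rank = 941; θ*₍941₎ = 1.993.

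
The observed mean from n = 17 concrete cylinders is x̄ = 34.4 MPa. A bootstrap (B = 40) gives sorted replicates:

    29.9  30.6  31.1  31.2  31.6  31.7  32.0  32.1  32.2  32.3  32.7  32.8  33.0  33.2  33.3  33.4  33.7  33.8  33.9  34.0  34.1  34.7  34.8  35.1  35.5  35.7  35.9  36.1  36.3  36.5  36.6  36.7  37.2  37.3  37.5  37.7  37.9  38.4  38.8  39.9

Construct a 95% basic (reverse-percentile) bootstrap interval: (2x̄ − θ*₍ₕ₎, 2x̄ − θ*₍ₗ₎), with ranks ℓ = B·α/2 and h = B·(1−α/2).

Percentile endpoints at ranks 1 and 39: θ*₍1₎ = 29.9, θ*₍39₎ = 38.8.
Basic interval reflects these around x̄:
  lower = 2 × 34.4 − 38.8 = 30.0
  upper = 2 × 34.4 − 29.9 = 38.9

(30.0, 38.9)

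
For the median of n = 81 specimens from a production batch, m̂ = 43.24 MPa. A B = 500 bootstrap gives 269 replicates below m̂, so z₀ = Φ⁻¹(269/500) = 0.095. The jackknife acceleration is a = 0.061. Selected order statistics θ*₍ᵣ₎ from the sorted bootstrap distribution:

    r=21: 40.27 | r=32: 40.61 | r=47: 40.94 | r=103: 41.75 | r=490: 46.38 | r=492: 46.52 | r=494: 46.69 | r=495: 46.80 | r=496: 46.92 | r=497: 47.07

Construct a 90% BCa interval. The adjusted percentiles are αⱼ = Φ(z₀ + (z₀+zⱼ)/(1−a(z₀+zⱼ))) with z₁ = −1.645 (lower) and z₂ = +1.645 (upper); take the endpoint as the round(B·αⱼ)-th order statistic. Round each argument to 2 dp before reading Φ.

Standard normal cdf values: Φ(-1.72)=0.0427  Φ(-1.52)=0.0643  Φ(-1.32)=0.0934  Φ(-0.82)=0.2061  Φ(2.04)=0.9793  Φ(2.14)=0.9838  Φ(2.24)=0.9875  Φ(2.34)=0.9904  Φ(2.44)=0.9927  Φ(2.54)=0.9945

Lower: z₀ + z₁ = 0.095 + (-1.645) = -1.550; 1 − a(z₀+z₁) = 1 − (0.061)(-1.550) = 1.0945; argument = 0.095 + (-1.550)/1.0945 = -1.3211 → -1.32.
α₁ = Φ(-1.32) = 0.0934; rank = round(500 × 0.0934) = 47; θ*₍47₎ = 40.94.
Upper: z₀ + z₂ = 1.740; 1 − a(z₀+z₂) = 0.8939; argument = 2.0416 → 2.04; α₂ = 0.9793; rank = 490; θ*₍490₎ = 46.38.

(40.94, 46.38)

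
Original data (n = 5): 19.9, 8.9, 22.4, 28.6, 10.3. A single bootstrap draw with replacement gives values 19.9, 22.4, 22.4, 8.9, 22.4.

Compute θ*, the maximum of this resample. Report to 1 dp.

θ* = 22.4

Maximum = 22.4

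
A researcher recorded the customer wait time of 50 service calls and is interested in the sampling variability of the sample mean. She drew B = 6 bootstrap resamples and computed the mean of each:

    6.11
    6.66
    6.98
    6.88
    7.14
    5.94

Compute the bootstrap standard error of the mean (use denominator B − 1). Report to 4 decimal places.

SE* = 0.4882

Bootstrap SE is the standard deviation of the 6 replicate means.
Mean of replicates: (6.11 + 6.66 + 6.98 + 6.88 + 7.14 + 5.94) / 6 = 39.71000 / 6 = 6.61833
Sum of squared deviations: (−0.50833)² + (+0.04167)² + (+0.36167)² + (+0.26167)² + (+0.52167)² + (−0.67833)² = 1.19168
Variance = 1.19168 / 5 = 0.23834
SE* = √0.23834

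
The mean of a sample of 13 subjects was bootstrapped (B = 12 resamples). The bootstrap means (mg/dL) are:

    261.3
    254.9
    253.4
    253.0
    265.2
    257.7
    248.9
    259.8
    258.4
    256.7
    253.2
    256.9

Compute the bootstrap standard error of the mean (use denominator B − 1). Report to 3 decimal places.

SE* = 4.346

Bootstrap SE is the standard deviation of the 12 replicate means.
Mean of replicates: (261.3 + 254.9 + 253.4 + 253.0 + 265.2 + 257.7 + 248.9 + 259.8 + 258.4 + 256.7 + 253.2 + 256.9) / 12 = 3079.4000 / 12 = 256.6167
Sum of squared deviations: (+4.6833)² + (−1.7167)² + (−3.2167)² + (−3.6167)² + (+8.5833)² + (+1.0833)² + (−7.7167)² + (+3.1833)² + (+1.7833)² + (+0.0833)² + (−3.4167)² + (+0.2833)² = 207.7767
Variance = 207.7767 / 11 = 18.8888
SE* = √18.8888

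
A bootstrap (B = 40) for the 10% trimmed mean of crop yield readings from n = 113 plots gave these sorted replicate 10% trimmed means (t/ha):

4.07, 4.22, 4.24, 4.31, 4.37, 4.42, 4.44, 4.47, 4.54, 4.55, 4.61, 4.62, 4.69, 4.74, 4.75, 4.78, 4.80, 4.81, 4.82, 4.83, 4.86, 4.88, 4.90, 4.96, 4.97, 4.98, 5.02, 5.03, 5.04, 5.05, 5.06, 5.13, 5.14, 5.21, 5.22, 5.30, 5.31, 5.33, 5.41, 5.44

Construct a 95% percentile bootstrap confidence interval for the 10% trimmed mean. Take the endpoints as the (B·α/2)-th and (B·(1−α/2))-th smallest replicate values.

α = 0.05; lower rank = 40 × 0.025 = 1; upper rank = 40 × 0.975 = 39.
The 1st smallest replicate is 4.07; the 39th is 5.41.

(4.07, 5.41)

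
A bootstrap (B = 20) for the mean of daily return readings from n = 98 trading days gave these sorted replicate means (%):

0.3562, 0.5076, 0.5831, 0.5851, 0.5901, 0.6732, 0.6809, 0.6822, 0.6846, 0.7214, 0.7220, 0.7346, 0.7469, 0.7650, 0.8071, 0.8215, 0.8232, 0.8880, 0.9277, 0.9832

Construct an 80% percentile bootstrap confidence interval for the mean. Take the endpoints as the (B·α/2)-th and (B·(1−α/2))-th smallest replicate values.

α = 0.20; lower rank = 20 × 0.100 = 2; upper rank = 20 × 0.900 = 18.
The 2nd smallest replicate is 0.5076; the 18th is 0.8880.

(0.5076, 0.8880)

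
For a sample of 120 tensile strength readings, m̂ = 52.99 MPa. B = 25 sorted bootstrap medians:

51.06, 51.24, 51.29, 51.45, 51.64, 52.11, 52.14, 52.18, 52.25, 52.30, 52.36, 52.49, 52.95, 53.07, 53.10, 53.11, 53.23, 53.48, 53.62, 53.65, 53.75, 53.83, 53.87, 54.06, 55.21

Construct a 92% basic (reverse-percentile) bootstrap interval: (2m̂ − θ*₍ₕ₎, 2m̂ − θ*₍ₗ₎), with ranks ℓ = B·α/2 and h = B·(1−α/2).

Percentile endpoints at ranks 1 and 24: θ*₍1₎ = 51.06, θ*₍24₎ = 54.06.
Basic interval reflects these around m̂:
  lower = 2 × 52.99 − 54.06 = 51.92
  upper = 2 × 52.99 − 51.06 = 54.92

(51.92, 54.92)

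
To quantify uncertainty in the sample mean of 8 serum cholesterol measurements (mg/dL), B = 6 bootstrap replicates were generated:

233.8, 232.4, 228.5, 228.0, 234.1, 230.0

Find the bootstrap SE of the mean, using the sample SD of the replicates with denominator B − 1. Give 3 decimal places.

Bootstrap SE is the standard deviation of the 6 replicate means.
Mean of replicates: (233.8 + 232.4 + 228.5 + 228.0 + 234.1 + 230.0) / 6 = 1386.8000 / 6 = 231.1333
Sum of squared deviations: (+2.6667)² + (+1.2667)² + (−2.6333)² + (−3.1333)² + (+2.9667)² + (−1.1333)² = 35.5533
Variance = 35.5533 / 5 = 7.1107
SE* = √7.1107

SE* = 2.667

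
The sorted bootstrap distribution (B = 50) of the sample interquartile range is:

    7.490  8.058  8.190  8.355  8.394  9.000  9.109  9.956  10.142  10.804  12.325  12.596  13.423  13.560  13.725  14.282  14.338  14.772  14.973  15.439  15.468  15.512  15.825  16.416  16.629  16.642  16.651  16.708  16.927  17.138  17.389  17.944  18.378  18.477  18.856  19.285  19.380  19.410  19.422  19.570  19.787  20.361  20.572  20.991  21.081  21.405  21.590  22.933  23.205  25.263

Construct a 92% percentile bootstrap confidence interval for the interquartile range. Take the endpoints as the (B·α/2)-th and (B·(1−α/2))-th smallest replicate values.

α = 0.08; lower rank = 50 × 0.040 = 2; upper rank = 50 × 0.960 = 48.
The 2nd smallest replicate is 8.058; the 48th is 22.933.

(8.058, 22.933)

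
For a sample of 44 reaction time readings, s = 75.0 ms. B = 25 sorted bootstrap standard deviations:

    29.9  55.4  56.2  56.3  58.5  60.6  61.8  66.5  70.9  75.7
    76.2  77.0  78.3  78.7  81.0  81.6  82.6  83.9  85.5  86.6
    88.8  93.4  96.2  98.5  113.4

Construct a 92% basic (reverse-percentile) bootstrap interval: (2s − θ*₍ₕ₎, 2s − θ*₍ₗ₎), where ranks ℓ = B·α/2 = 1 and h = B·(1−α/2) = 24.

(51.5, 120.1)

Percentile endpoints at ranks 1 and 24: θ*₍1₎ = 29.9, θ*₍24₎ = 98.5.
Basic interval reflects these around s:
  lower = 2 × 75.0 − 98.5 = 51.5
  upper = 2 × 75.0 − 29.9 = 120.1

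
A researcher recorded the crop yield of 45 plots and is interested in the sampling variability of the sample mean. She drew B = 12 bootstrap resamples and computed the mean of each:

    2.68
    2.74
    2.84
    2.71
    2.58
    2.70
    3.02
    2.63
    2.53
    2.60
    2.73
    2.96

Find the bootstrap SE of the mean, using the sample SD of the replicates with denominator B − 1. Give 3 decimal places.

Bootstrap SE is the standard deviation of the 12 replicate means.
Mean of replicates: (2.68 + 2.74 + 2.84 + 2.71 + 2.58 + 2.70 + 3.02 + 2.63 + 2.53 + 2.60 + 2.73 + 2.96) / 12 = 32.7200 / 12 = 2.7267
Sum of squared deviations: (−0.0467)² + (+0.0133)² + (+0.1133)² + (−0.0167)² + (−0.1467)² + (−0.0267)² + (+0.2933)² + (−0.0967)² + (−0.1967)² + (−0.1267)² + (+0.0033)² + (+0.2333)² = 0.2423
Variance = 0.2423 / 11 = 0.0220
SE* = √0.0220

SE* = 0.148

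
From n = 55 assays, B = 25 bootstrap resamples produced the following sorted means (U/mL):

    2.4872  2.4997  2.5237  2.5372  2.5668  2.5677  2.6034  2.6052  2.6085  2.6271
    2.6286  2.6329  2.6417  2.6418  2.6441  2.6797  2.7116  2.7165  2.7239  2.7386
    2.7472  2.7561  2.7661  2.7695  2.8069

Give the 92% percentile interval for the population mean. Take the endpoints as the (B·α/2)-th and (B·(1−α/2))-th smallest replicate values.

α = 0.08; lower rank = 25 × 0.040 = 1; upper rank = 25 × 0.960 = 24.
The 1st smallest replicate is 2.4872; the 24th is 2.7695.

(2.4872, 2.7695)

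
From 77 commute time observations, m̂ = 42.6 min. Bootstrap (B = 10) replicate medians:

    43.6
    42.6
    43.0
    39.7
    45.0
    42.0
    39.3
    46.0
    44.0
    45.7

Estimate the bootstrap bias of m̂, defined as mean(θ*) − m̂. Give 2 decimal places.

mean(θ*) = (43.6 + 42.6 + 43.0 + 39.7 + 45.0 + 42.0 + 39.3 + 46.0 + 44.0 + 45.7) / 10 = 43.090
bias = 43.090 − 42.6

bias = +0.49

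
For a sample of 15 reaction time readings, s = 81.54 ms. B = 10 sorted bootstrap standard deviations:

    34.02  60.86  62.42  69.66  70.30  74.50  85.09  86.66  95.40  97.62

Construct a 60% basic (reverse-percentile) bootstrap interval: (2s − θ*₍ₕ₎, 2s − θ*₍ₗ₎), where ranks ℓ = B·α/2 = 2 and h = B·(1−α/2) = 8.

(76.42, 102.22)

Percentile endpoints at ranks 2 and 8: θ*₍2₎ = 60.86, θ*₍8₎ = 86.66.
Basic interval reflects these around s:
  lower = 2 × 81.54 − 86.66 = 76.42
  upper = 2 × 81.54 − 60.86 = 102.22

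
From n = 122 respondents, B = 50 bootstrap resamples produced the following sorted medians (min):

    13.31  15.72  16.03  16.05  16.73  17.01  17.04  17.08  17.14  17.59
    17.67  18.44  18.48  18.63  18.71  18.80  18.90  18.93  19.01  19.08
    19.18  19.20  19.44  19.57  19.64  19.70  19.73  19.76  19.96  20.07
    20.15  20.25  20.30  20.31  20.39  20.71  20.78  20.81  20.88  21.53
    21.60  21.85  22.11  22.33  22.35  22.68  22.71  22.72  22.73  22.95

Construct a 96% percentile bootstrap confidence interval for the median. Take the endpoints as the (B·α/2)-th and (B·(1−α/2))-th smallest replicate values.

α = 0.04; lower rank = 50 × 0.020 = 1; upper rank = 50 × 0.980 = 49.
The 1st smallest replicate is 13.31; the 49th is 22.73.

(13.31, 22.73)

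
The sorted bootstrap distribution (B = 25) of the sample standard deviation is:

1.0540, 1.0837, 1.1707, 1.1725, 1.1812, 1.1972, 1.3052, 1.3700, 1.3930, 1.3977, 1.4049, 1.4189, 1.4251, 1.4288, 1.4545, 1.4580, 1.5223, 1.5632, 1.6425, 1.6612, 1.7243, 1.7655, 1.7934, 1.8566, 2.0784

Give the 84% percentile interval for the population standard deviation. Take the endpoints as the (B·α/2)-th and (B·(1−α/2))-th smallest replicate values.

α = 0.16; lower rank = 25 × 0.080 = 2; upper rank = 25 × 0.920 = 23.
The 2nd smallest replicate is 1.0837; the 23rd is 1.7934.

(1.0837, 1.7934)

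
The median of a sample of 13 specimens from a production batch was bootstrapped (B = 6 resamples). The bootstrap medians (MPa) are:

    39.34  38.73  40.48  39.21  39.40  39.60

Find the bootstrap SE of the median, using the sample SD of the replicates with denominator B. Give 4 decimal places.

SE* = 0.5281

Bootstrap SE is the standard deviation of the 6 replicate medians.
Mean of replicates: (39.34 + 38.73 + 40.48 + 39.21 + 39.40 + 39.60) / 6 = 236.76000 / 6 = 39.46000
Sum of squared deviations: (−0.12000)² + (−0.73000)² + (+1.02000)² + (−0.25000)² + (−0.06000)² + (+0.14000)² = 1.67340
Variance = 1.67340 / 6 = 0.27890
SE* = √0.27890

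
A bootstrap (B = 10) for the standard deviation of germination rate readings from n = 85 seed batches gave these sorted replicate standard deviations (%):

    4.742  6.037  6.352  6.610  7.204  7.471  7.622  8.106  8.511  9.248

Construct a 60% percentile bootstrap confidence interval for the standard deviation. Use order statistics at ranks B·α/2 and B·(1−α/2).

α = 0.40; lower rank = 10 × 0.200 = 2; upper rank = 10 × 0.800 = 8.
The 2nd smallest replicate is 6.037; the 8th is 8.106.

(6.037, 8.106)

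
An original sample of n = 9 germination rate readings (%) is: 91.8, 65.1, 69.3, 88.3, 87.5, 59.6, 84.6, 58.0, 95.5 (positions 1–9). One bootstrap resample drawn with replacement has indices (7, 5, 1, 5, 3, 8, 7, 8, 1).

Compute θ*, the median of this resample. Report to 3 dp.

Resample values: 84.6, 87.5, 91.8, 87.5, 69.3, 58.0, 84.6, 58.0, 91.8.
Sorted: 58.0, 58.0, 69.3, 84.6, 84.6, 87.5, 87.5, 91.8, 91.8
Median = middle value = 84.600

θ* = 84.600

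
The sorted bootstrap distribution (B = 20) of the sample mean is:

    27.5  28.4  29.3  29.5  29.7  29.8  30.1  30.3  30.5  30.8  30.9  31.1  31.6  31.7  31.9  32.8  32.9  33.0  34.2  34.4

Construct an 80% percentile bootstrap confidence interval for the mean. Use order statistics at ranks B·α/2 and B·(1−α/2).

α = 0.20; lower rank = 20 × 0.100 = 2; upper rank = 20 × 0.900 = 18.
The 2nd smallest replicate is 28.4; the 18th is 33.0.

(28.4, 33.0)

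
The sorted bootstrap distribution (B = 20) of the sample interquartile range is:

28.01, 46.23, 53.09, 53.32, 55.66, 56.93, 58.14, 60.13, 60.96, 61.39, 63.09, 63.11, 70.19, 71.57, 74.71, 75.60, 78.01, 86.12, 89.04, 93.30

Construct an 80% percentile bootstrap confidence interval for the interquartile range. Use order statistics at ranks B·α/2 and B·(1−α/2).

(46.23, 86.12)

α = 0.20; lower rank = 20 × 0.100 = 2; upper rank = 20 × 0.900 = 18.
The 2nd smallest replicate is 46.23; the 18th is 86.12.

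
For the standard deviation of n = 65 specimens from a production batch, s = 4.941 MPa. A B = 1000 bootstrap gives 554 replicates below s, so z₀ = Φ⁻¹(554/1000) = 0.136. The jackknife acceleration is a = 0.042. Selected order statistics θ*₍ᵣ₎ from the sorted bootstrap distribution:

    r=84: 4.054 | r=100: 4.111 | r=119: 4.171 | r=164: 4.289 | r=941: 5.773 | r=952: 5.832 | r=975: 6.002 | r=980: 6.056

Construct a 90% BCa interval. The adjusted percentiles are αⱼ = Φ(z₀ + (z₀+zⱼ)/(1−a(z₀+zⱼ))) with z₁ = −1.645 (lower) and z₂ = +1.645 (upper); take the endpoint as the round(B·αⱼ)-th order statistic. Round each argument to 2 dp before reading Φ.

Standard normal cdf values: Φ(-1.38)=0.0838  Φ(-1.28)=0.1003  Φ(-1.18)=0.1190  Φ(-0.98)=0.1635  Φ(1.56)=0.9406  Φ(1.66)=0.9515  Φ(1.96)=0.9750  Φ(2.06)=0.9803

Lower: z₀ + z₁ = 0.136 + (-1.645) = -1.509; 1 − a(z₀+z₁) = 1 − (0.042)(-1.509) = 1.0634; argument = 0.136 + (-1.509)/1.0634 = -1.2831 → -1.28.
α₁ = Φ(-1.28) = 0.1003; rank = round(1000 × 0.1003) = 100; θ*₍100₎ = 4.111.
Upper: z₀ + z₂ = 1.781; 1 − a(z₀+z₂) = 0.9252; argument = 2.0610 → 2.06; α₂ = 0.9803; rank = 980; θ*₍980₎ = 6.056.

(4.111, 6.056)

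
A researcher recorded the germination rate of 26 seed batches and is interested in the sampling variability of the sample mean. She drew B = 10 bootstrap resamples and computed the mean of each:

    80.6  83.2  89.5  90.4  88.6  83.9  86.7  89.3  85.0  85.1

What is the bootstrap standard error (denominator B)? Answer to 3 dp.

SE* = 3.040

Bootstrap SE is the standard deviation of the 10 replicate means.
Mean of replicates: (80.6 + 83.2 + 89.5 + 90.4 + 88.6 + 83.9 + 86.7 + 89.3 + 85.0 + 85.1) / 10 = 862.3000 / 10 = 86.2300
Sum of squared deviations: (−5.6300)² + (−3.0300)² + (+3.2700)² + (+4.1700)² + (+2.3700)² + (−2.3300)² + (+0.4700)² + (+3.0700)² + (−1.2300)² + (−1.1300)² = 92.4410
Variance = 92.4410 / 10 = 9.2441
SE* = √9.2441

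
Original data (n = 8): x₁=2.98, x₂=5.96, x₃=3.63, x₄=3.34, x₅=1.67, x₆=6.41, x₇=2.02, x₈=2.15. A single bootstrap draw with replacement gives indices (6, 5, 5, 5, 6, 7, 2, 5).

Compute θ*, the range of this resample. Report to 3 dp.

θ* = 4.740

Resample values: 6.41, 1.67, 1.67, 1.67, 6.41, 2.02, 5.96, 1.67.
Range = 6.41 − 1.67 = 4.740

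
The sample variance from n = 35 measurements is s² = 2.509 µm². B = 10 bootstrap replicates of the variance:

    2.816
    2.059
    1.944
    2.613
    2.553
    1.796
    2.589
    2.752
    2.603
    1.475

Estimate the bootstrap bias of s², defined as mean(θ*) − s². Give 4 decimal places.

mean(θ*) = (2.816 + 2.059 + 1.944 + 2.613 + 2.553 + 1.796 + 2.589 + 2.752 + 2.603 + 1.475) / 10 = 2.32000
bias = 2.32000 − 2.509

bias = −0.1890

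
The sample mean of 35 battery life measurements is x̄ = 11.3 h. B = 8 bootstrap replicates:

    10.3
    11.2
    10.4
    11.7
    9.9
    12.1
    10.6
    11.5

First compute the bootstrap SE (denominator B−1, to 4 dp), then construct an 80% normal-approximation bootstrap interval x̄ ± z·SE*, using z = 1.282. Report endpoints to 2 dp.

Mean of replicates = 10.9625; sum of squared deviations = 4.1987; SE* = √(4.1987/7) = 0.7745
Margin = 1.282 × 0.7745 = 0.993
Interval: 11.3 ± 0.993

(10.31, 12.29)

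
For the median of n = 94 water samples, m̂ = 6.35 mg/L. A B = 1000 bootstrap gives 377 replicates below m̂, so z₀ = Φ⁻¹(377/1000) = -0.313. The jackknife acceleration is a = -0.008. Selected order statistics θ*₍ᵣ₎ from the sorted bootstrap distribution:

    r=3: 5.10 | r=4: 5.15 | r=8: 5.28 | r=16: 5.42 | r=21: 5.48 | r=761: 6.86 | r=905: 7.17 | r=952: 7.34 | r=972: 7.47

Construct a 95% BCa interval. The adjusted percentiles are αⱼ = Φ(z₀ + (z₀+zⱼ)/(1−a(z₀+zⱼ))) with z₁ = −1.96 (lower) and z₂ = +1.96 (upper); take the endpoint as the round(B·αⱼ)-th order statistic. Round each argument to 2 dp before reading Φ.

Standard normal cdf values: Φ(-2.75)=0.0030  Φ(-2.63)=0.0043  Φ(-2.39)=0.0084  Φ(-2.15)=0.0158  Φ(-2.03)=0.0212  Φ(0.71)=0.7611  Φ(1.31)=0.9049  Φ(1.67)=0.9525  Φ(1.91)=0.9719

Lower: z₀ + z₁ = -0.313 + (-1.960) = -2.273; 1 − a(z₀+z₁) = 1 − (-0.008)(-2.273) = 0.9818; argument = -0.313 + (-2.273)/0.9818 = -2.6281 → -2.63.
α₁ = Φ(-2.63) = 0.0043; rank = round(1000 × 0.0043) = 4; θ*₍4₎ = 5.15.
Upper: z₀ + z₂ = 1.647; 1 − a(z₀+z₂) = 1.0132; argument = 1.3126 → 1.31; α₂ = 0.9049; rank = 905; θ*₍905₎ = 7.17.

(5.15, 7.17)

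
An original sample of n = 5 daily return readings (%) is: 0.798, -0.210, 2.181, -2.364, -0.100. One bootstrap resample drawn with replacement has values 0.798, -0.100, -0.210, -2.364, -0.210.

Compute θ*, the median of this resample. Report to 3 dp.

θ* = -0.210

Sorted: -2.364, -0.210, -0.210, -0.100, 0.798
Median = middle value = -0.210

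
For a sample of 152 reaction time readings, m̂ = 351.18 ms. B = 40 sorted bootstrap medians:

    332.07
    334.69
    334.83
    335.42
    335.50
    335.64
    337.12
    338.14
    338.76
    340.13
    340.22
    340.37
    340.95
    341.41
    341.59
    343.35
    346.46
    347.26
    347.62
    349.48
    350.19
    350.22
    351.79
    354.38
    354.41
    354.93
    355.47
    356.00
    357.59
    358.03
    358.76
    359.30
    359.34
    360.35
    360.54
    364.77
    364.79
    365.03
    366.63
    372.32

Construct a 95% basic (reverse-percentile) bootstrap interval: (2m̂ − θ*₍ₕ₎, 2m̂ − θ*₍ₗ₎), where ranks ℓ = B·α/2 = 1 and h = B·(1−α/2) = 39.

Percentile endpoints at ranks 1 and 39: θ*₍1₎ = 332.07, θ*₍39₎ = 366.63.
Basic interval reflects these around m̂:
  lower = 2 × 351.18 − 366.63 = 335.73
  upper = 2 × 351.18 − 332.07 = 370.29

(335.73, 370.29)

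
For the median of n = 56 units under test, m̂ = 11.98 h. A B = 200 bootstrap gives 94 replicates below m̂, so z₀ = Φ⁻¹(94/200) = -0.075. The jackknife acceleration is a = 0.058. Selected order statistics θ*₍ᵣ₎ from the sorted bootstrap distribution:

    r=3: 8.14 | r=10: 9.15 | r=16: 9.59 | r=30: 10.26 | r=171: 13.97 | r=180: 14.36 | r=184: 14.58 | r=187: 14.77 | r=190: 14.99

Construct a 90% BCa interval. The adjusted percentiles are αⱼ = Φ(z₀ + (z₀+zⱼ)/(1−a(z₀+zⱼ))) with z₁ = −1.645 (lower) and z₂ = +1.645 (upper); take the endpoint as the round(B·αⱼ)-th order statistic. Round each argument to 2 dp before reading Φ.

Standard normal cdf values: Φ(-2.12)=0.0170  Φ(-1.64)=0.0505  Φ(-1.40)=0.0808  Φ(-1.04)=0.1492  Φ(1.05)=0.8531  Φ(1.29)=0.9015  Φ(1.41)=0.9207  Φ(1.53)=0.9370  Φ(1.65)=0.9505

(9.15, 14.99)

Lower: z₀ + z₁ = -0.075 + (-1.645) = -1.720; 1 − a(z₀+z₁) = 1 − (0.058)(-1.720) = 1.0998; argument = -0.075 + (-1.720)/1.0998 = -1.6390 → -1.64.
α₁ = Φ(-1.64) = 0.0505; rank = round(200 × 0.0505) = 10; θ*₍10₎ = 9.15.
Upper: z₀ + z₂ = 1.570; 1 − a(z₀+z₂) = 0.9089; argument = 1.6523 → 1.65; α₂ = 0.9505; rank = 190; θ*₍190₎ = 14.99.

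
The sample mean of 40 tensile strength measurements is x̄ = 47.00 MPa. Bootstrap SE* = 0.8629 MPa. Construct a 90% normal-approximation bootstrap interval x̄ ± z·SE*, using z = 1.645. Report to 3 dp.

Margin = 1.645 × 0.8629 = 1.4195
Interval: 47.00 ± 1.4195

(45.581, 48.419)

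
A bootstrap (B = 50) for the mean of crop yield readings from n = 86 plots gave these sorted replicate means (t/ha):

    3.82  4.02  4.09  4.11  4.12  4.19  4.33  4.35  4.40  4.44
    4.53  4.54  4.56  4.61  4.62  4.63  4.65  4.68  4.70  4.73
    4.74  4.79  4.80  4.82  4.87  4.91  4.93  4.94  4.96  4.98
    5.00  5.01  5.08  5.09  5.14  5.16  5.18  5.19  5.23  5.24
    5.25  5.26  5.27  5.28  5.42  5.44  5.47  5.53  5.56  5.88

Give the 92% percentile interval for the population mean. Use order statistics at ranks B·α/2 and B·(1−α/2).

(4.02, 5.53)

α = 0.08; lower rank = 50 × 0.040 = 2; upper rank = 50 × 0.960 = 48.
The 2nd smallest replicate is 4.02; the 48th is 5.53.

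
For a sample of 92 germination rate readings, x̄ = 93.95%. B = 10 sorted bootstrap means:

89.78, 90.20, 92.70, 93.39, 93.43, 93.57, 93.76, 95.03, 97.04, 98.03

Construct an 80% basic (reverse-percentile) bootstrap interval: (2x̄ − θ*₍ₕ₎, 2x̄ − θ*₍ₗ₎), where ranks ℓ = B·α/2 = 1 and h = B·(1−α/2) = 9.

Percentile endpoints at ranks 1 and 9: θ*₍1₎ = 89.78, θ*₍9₎ = 97.04.
Basic interval reflects these around x̄:
  lower = 2 × 93.95 − 97.04 = 90.86
  upper = 2 × 93.95 − 89.78 = 98.12

(90.86, 98.12)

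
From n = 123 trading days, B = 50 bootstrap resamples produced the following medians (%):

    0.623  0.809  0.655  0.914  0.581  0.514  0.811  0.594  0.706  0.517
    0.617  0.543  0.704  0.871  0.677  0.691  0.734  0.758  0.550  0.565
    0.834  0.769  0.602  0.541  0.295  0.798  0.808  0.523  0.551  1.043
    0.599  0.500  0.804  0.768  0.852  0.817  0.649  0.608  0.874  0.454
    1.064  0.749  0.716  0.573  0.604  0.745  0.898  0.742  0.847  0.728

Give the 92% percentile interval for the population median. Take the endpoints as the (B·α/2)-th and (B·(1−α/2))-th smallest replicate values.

Sorted replicates: 0.295, 0.454, 0.500, 0.514, 0.517, 0.523, 0.541, 0.543, 0.550, 0.551, 0.565, 0.573, 0.581, 0.594, 0.599, 0.602, 0.604, 0.608, 0.617, 0.623, 0.649, 0.655, 0.677, 0.691, 0.704, 0.706, 0.716, 0.728, 0.734, 0.742, 0.745, 0.749, 0.758, 0.768, 0.769, 0.798, 0.804, 0.808, 0.809, 0.811, 0.817, 0.834, 0.847, 0.852, 0.871, 0.874, 0.898, 0.914, 1.043, 1.064
α = 0.08; lower rank = 50 × 0.040 = 2; upper rank = 50 × 0.960 = 48.
The 2nd smallest replicate is 0.454; the 48th is 0.914.

(0.454, 0.914)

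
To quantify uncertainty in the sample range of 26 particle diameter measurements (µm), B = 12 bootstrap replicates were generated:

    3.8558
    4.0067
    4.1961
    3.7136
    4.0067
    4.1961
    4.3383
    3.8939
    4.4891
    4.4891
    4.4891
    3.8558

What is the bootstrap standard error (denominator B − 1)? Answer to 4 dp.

Bootstrap SE is the standard deviation of the 12 replicate ranges.
Mean of replicates: (3.8558 + 4.0067 + 4.1961 + 3.7136 + 4.0067 + 4.1961 + 4.3383 + 3.8939 + 4.4891 + 4.4891 + 4.4891 + 3.8558) / 12 = 49.53030 / 12 = 4.12752
Sum of squared deviations: (−0.27172)² + (−0.12082)² + (+0.06858)² + (−0.41392)² + (−0.12082)² + (+0.06858)² + (+0.21078)² + (−0.23362)² + (+0.36158)² + (+0.36158)² + (+0.36158)² + (−0.27172)² = 0.84882
Variance = 0.84882 / 11 = 0.07717
SE* = √0.07717

SE* = 0.2778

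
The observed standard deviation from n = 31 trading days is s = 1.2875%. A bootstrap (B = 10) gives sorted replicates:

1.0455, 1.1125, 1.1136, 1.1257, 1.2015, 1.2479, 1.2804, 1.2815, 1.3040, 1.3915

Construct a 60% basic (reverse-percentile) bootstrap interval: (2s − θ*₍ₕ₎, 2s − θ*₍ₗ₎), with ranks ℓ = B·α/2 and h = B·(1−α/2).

Percentile endpoints at ranks 2 and 8: θ*₍2₎ = 1.1125, θ*₍8₎ = 1.2815.
Basic interval reflects these around s:
  lower = 2 × 1.2875 − 1.2815 = 1.2935
  upper = 2 × 1.2875 − 1.1125 = 1.4625

(1.2935, 1.4625)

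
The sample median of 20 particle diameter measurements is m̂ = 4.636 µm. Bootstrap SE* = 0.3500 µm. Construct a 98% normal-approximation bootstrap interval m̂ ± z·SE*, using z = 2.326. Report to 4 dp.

Margin = 2.326 × 0.3500 = 0.81410
Interval: 4.636 ± 0.81410

(3.8219, 5.4501)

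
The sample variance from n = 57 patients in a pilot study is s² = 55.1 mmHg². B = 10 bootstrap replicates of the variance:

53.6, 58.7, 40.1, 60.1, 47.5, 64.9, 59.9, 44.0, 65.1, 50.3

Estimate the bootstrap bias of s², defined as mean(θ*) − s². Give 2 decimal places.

bias = −0.68

mean(θ*) = (53.6 + 58.7 + 40.1 + 60.1 + 47.5 + 64.9 + 59.9 + 44.0 + 65.1 + 50.3) / 10 = 54.420
bias = 54.420 − 55.1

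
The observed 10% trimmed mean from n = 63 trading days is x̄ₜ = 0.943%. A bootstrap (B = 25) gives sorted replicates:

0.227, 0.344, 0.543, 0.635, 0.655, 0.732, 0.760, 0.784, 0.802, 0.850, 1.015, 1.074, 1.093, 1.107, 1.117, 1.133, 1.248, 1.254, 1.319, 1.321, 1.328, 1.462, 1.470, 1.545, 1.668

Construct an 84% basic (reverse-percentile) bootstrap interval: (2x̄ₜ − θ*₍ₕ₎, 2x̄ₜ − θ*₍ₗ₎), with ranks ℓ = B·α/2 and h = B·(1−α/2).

(0.416, 1.542)

Percentile endpoints at ranks 2 and 23: θ*₍2₎ = 0.344, θ*₍23₎ = 1.470.
Basic interval reflects these around x̄ₜ:
  lower = 2 × 0.943 − 1.470 = 0.416
  upper = 2 × 0.943 − 0.344 = 1.542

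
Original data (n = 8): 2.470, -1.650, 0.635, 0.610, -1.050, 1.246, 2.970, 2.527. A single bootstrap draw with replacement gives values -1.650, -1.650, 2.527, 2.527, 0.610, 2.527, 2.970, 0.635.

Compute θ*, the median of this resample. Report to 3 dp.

Sorted: -1.650, -1.650, 0.610, 0.635, 2.527, 2.527, 2.527, 2.970
Median = average of the two middle values = 1.581

θ* = 1.581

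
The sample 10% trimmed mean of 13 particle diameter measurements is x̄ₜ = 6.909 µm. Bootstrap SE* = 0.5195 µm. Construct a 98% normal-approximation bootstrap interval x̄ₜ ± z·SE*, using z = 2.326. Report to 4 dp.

(5.7006, 8.1174)

Margin = 2.326 × 0.5195 = 1.20836
Interval: 6.909 ± 1.20836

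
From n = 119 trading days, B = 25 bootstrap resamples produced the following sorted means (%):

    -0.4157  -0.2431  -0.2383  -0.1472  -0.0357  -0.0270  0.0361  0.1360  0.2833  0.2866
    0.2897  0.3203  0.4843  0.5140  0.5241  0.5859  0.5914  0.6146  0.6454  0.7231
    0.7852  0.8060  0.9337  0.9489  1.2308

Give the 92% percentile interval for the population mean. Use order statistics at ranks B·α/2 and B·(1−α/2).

(-0.4157, 0.9489)

α = 0.08; lower rank = 25 × 0.040 = 1; upper rank = 25 × 0.960 = 24.
The 1st smallest replicate is -0.4157; the 24th is 0.9489.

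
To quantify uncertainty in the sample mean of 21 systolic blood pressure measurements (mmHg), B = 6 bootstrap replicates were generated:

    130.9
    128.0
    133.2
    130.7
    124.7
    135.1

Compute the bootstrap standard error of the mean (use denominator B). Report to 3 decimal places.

SE* = 3.379

Bootstrap SE is the standard deviation of the 6 replicate means.
Mean of replicates: (130.9 + 128.0 + 133.2 + 130.7 + 124.7 + 135.1) / 6 = 782.6000 / 6 = 130.4333
Sum of squared deviations: (+0.4667)² + (−2.4333)² + (+2.7667)² + (+0.2667)² + (−5.7333)² + (+4.6667)² = 68.5133
Variance = 68.5133 / 6 = 11.4189
SE* = √11.4189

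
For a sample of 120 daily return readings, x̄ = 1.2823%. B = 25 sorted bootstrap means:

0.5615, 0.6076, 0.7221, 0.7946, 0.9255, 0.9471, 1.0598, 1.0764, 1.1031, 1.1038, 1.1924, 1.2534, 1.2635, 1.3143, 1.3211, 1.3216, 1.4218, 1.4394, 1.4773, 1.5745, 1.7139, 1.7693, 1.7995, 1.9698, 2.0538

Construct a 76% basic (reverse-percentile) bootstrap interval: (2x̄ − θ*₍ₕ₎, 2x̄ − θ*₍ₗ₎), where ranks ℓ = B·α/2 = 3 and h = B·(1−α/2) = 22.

Percentile endpoints at ranks 3 and 22: θ*₍3₎ = 0.7221, θ*₍22₎ = 1.7693.
Basic interval reflects these around x̄:
  lower = 2 × 1.2823 − 1.7693 = 0.7953
  upper = 2 × 1.2823 − 0.7221 = 1.8425

(0.7953, 1.8425)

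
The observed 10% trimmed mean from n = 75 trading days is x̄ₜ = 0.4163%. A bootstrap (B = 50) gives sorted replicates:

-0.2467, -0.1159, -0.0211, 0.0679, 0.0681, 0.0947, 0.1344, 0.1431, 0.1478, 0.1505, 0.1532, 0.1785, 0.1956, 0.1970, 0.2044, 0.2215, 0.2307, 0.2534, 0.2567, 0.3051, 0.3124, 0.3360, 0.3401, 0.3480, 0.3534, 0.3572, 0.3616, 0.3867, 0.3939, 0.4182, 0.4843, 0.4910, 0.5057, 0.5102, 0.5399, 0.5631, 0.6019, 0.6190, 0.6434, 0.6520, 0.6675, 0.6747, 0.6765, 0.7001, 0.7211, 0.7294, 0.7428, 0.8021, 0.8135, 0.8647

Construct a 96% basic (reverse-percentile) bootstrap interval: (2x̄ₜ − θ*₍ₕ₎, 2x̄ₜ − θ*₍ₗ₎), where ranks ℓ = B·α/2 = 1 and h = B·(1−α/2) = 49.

(0.0191, 1.0793)

Percentile endpoints at ranks 1 and 49: θ*₍1₎ = -0.2467, θ*₍49₎ = 0.8135.
Basic interval reflects these around x̄ₜ:
  lower = 2 × 0.4163 − 0.8135 = 0.0191
  upper = 2 × 0.4163 − -0.2467 = 1.0793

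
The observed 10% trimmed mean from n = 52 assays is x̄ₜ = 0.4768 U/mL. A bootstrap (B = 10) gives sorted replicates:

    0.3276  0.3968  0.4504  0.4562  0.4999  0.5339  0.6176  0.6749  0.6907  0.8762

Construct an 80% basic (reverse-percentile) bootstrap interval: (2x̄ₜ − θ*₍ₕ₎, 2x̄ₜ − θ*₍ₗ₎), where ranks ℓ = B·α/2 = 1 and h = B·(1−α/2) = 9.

(0.2629, 0.6260)

Percentile endpoints at ranks 1 and 9: θ*₍1₎ = 0.3276, θ*₍9₎ = 0.6907.
Basic interval reflects these around x̄ₜ:
  lower = 2 × 0.4768 − 0.6907 = 0.2629
  upper = 2 × 0.4768 − 0.3276 = 0.6260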